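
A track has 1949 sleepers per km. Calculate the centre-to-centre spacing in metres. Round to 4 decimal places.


Spacing = 1000 m / number of sleepers
Spacing = 1000 / 1949
Spacing = 0.5131 m

0.5131


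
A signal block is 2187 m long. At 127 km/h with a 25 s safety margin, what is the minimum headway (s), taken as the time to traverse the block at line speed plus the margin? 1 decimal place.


V = 127 / 3.6 = 35.2778 m/s
Block traversal time = 2187 / 35.2778 = 61.9937 s
Headway = 61.9937 + 25
Headway = 87.0 s

87.0


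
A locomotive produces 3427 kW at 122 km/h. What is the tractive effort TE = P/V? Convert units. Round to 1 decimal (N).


Convert: P = 3427 kW = 3427000 W
V = 122 / 3.6 = 33.8889 m/s
TE = 3427000 / 33.8889
TE = 101124.6 N

101124.6


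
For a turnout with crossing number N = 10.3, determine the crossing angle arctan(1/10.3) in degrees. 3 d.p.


1/N = 1/10.3 = 0.097087
angle = arctan(0.097087) = 0.096784 rad
angle = 0.096784 * 180/pi = 5.545 degrees

5.545


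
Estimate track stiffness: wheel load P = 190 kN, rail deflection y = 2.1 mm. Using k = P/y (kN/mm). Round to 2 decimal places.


Track stiffness k = P / y
k = 190 / 2.1
k = 90.48 kN/mm

90.48


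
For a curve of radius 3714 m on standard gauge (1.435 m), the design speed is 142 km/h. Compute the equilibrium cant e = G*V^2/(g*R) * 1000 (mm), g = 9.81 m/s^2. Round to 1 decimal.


Convert speed: V = 142 / 3.6 = 39.4444 m/s
Apply formula: e = 1.435 * 39.4444^2 / (9.81 * 3714)
e = 1.435 * 1555.8642 / 36434.34
e = 0.061279 m = 61.3 mm

61.3


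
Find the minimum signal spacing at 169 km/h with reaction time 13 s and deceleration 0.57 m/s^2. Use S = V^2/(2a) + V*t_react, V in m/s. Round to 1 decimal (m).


V = 169 / 3.6 = 46.9444 m/s
Braking distance = 46.9444^2 / (2*0.57) = 1933.1411 m
Sighting distance = 46.9444 * 13 = 610.2778 m
S = 1933.1411 + 610.2778 = 2543.4 m

2543.4


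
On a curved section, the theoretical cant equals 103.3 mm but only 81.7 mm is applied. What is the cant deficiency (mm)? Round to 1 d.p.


Cant deficiency = equilibrium cant - actual cant
CD = 103.3 - 81.7
CD = 21.6 mm

21.6


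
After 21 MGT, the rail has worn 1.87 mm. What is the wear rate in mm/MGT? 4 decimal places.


Wear rate = total wear / cumulative tonnage
Rate = 1.87 / 21
Rate = 0.0890 mm/MGT

0.0890


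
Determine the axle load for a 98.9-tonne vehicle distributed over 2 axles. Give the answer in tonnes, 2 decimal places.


Load per axle = total weight / number of axles
Load = 98.9 / 2
Load = 49.45 tonnes

49.45


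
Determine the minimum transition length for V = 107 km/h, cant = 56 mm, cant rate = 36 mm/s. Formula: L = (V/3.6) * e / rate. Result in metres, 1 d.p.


Convert speed: V = 107 / 3.6 = 29.7222 m/s
L = 29.7222 * 56 / 36
L = 1664.4444 / 36
L = 46.2 m

46.2


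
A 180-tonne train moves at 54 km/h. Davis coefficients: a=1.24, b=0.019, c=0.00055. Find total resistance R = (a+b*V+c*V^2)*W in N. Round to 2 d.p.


b*V = 0.019 * 54 = 1.026
c*V^2 = 0.00055 * 2916 = 1.6038
R_per_t = 1.24 + 1.026 + 1.6038 = 3.8698 N/t
R_total = 3.8698 * 180 = 696.56 N

696.56


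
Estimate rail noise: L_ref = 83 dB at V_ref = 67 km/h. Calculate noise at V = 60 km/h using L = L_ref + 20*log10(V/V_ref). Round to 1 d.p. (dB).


V/V_ref = 60 / 67 = 0.895522
log10(0.895522) = -0.047924
20 * -0.047924 = -0.9585
L = 83 + -0.9585 = 82.0 dB

82.0


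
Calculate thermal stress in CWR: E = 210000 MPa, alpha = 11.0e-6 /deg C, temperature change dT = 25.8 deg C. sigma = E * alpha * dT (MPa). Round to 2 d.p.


sigma = E * alpha * dT
sigma = 210000 * 11.0e-6 * 25.8
sigma = 2.31 * 25.8
sigma = 59.60 MPa

59.60


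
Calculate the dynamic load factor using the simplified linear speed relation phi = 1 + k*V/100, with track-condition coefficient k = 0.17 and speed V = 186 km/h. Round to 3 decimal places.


phi = 1 + k * V / 100
phi = 1 + 0.17 * 186 / 100
phi = 1 + 0.3162
phi = 1.316

1.316


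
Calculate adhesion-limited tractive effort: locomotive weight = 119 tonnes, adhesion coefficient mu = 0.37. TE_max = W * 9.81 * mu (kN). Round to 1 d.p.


TE_max = W * g * mu
TE_max = 119 * 9.81 * 0.37
TE_max = 1167.39 * 0.37
TE_max = 431.9 kN

431.9


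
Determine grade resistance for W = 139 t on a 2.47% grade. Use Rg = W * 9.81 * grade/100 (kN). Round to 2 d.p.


Rg = W * 9.81 * grade / 100
Rg = 139 * 9.81 * 2.47 / 100
Rg = 1363.59 * 0.0247
Rg = 33.68 kN

33.68


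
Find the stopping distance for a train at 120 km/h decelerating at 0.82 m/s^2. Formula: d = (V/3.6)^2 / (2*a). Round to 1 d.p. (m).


Convert speed: V = 120 / 3.6 = 33.3333 m/s
V^2 = 1111.1111
d = 1111.1111 / (2 * 0.82)
d = 1111.1111 / 1.64
d = 677.5 m

677.5


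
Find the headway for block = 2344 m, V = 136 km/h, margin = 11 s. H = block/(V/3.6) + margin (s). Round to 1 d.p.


V = 136 / 3.6 = 37.7778 m/s
Block traversal time = 2344 / 37.7778 = 62.0471 s
Headway = 62.0471 + 11
Headway = 73.0 s

73.0


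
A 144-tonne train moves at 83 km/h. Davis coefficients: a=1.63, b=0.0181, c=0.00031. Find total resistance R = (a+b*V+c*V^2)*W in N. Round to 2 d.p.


b*V = 0.0181 * 83 = 1.5023
c*V^2 = 0.00031 * 6889 = 2.13559
R_per_t = 1.63 + 1.5023 + 2.13559 = 5.26789 N/t
R_total = 5.26789 * 144 = 758.58 N

758.58


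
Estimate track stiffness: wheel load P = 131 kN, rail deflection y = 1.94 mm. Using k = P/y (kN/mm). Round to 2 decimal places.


Track stiffness k = P / y
k = 131 / 1.94
k = 67.53 kN/mm

67.53


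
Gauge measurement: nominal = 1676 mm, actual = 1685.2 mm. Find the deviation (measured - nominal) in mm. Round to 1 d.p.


Deviation = measured - nominal
Deviation = 1685.2 - 1676
Deviation = 9.2 mm

9.2


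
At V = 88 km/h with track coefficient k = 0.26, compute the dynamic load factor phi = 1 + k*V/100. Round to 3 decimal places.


phi = 1 + k * V / 100
phi = 1 + 0.26 * 88 / 100
phi = 1 + 0.2288
phi = 1.229

1.229


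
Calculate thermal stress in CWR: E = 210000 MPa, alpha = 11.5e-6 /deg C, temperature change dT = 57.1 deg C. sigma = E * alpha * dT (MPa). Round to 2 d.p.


sigma = E * alpha * dT
sigma = 210000 * 11.5e-6 * 57.1
sigma = 2.415 * 57.1
sigma = 137.90 MPa

137.90


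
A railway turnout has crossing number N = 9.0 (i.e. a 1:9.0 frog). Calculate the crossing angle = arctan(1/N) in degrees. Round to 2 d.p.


1/N = 1/9.0 = 0.111111
angle = arctan(0.111111) = 0.110657 rad
angle = 0.110657 * 180/pi = 6.34 degrees

6.34


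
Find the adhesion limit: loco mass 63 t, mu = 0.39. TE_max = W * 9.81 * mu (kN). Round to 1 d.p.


TE_max = W * g * mu
TE_max = 63 * 9.81 * 0.39
TE_max = 618.03 * 0.39
TE_max = 241.0 kN

241.0


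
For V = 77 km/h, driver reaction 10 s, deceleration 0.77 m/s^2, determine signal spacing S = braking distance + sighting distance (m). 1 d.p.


V = 77 / 3.6 = 21.3889 m/s
Braking distance = 21.3889^2 / (2*0.77) = 297.0679 m
Sighting distance = 21.3889 * 10 = 213.8889 m
S = 297.0679 + 213.8889 = 511.0 m

511.0


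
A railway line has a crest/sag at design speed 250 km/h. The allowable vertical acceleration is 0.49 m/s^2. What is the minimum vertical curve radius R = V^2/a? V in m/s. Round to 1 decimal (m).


Convert speed: V = 250 / 3.6 = 69.4444 m/s
V^2 = 4822.5309 m^2/s^2
R_v = 4822.5309 / 0.49
R_v = 9841.9 m

9841.9


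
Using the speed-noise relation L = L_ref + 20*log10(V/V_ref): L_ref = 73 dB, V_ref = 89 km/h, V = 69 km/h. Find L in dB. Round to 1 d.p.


V/V_ref = 69 / 89 = 0.775281
log10(0.775281) = -0.110541
20 * -0.110541 = -2.2108
L = 73 + -2.2108 = 70.8 dB

70.8


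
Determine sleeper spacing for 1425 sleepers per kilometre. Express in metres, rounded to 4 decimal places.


Spacing = 1000 m / number of sleepers
Spacing = 1000 / 1425
Spacing = 0.7018 m

0.7018


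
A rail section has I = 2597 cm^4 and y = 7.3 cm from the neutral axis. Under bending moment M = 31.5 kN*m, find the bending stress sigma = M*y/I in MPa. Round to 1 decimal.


Convert units:
M = 31.5 kN*m = 31500000 N*mm
y = 7.3 cm = 73 mm
I = 2597 cm^4 = 25970000 mm^4
sigma = 31500000 * 73 / 25970000
sigma = 88.5 MPa

88.5


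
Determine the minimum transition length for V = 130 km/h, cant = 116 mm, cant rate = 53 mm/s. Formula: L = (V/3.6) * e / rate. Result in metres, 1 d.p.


Convert speed: V = 130 / 3.6 = 36.1111 m/s
L = 36.1111 * 116 / 53
L = 4188.8889 / 53
L = 79.0 m

79.0


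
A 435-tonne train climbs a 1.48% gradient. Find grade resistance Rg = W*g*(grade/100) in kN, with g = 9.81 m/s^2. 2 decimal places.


Rg = W * 9.81 * grade / 100
Rg = 435 * 9.81 * 1.48 / 100
Rg = 4267.35 * 0.0148
Rg = 63.16 kN

63.16


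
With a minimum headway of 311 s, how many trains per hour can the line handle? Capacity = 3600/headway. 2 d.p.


Capacity = 3600 / headway
Capacity = 3600 / 311
Capacity = 11.58 trains/hour

11.58


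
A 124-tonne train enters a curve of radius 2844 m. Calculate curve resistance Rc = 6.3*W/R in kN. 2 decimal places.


Rc = 6.3 * W / R
Rc = 6.3 * 124 / 2844
Rc = 781.2 / 2844
Rc = 0.27 kN

0.27


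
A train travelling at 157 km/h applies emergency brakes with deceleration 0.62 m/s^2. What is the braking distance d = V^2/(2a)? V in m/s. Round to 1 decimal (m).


Convert speed: V = 157 / 3.6 = 43.6111 m/s
V^2 = 1901.929
d = 1901.929 / (2 * 0.62)
d = 1901.929 / 1.24
d = 1533.8 m

1533.8


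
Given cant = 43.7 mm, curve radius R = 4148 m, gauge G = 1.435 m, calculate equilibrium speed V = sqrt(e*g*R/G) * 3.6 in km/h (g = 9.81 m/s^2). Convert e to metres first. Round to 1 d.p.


Convert cant: e = 43.7 mm = 0.0437 m
V_ms = sqrt(0.0437 * 9.81 * 4148 / 1.435)
V_ms = sqrt(1239.188262) = 35.2021 m/s
V = 35.2021 * 3.6 = 126.7 km/h

126.7


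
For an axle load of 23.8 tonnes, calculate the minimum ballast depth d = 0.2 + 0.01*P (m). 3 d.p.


d = 0.2 + 0.01 * 23.8
d = 0.2 + 0.238
d = 0.438 m

0.438


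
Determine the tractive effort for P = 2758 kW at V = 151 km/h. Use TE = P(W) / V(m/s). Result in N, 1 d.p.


Convert: P = 2758 kW = 2758000 W
V = 151 / 3.6 = 41.9444 m/s
TE = 2758000 / 41.9444
TE = 65753.6 N

65753.6


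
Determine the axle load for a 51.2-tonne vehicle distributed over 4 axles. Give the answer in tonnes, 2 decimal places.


Load per axle = total weight / number of axles
Load = 51.2 / 4
Load = 12.80 tonnes

12.80


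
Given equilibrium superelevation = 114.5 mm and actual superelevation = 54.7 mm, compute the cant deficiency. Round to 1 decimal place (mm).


Cant deficiency = equilibrium cant - actual cant
CD = 114.5 - 54.7
CD = 59.8 mm

59.8


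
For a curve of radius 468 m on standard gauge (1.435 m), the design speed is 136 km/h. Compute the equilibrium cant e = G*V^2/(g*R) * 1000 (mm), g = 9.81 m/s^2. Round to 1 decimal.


Convert speed: V = 136 / 3.6 = 37.7778 m/s
Apply formula: e = 1.435 * 37.7778^2 / (9.81 * 468)
e = 1.435 * 1427.1605 / 4591.08
e = 0.446077 m = 446.1 mm

446.1


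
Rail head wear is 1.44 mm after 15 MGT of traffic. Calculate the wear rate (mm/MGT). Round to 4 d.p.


Wear rate = total wear / cumulative tonnage
Rate = 1.44 / 15
Rate = 0.0960 mm/MGT

0.0960


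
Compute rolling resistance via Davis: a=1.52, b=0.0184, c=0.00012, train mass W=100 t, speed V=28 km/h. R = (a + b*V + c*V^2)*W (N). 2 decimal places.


b*V = 0.0184 * 28 = 0.5152
c*V^2 = 0.00012 * 784 = 0.09408
R_per_t = 1.52 + 0.5152 + 0.09408 = 2.12928 N/t
R_total = 2.12928 * 100 = 212.93 N

212.93


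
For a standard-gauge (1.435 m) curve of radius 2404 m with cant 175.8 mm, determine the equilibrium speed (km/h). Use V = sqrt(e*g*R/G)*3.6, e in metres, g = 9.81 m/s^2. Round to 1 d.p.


Convert cant: e = 175.8 mm = 0.1758 m
V_ms = sqrt(0.1758 * 9.81 * 2404 / 1.435)
V_ms = sqrt(2889.152329) = 53.7508 m/s
V = 53.7508 * 3.6 = 193.5 km/h

193.5


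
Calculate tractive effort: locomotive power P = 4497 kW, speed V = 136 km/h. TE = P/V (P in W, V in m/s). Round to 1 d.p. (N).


Convert: P = 4497 kW = 4497000 W
V = 136 / 3.6 = 37.7778 m/s
TE = 4497000 / 37.7778
TE = 119038.2 N

119038.2


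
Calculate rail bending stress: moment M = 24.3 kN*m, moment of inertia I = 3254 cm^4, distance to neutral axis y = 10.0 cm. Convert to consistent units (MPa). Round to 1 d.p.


Convert units:
M = 24.3 kN*m = 24300000 N*mm
y = 10.0 cm = 100 mm
I = 3254 cm^4 = 32540000 mm^4
sigma = 24300000 * 100 / 32540000
sigma = 74.7 MPa

74.7


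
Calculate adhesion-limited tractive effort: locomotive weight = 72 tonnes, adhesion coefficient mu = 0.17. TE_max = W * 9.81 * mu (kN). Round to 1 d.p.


TE_max = W * g * mu
TE_max = 72 * 9.81 * 0.17
TE_max = 706.32 * 0.17
TE_max = 120.1 kN

120.1


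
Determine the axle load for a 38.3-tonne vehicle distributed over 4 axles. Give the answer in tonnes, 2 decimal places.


Load per axle = total weight / number of axles
Load = 38.3 / 4
Load = 9.58 tonnes

9.58


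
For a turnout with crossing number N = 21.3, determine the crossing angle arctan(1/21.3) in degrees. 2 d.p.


1/N = 1/21.3 = 0.046948
angle = arctan(0.046948) = 0.046914 rad
angle = 0.046914 * 180/pi = 2.69 degrees

2.69


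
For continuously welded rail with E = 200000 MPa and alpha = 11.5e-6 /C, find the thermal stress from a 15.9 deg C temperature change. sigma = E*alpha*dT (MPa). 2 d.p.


sigma = E * alpha * dT
sigma = 200000 * 11.5e-6 * 15.9
sigma = 2.3 * 15.9
sigma = 36.57 MPa

36.57


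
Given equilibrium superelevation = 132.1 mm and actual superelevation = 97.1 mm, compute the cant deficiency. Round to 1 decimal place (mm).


Cant deficiency = equilibrium cant - actual cant
CD = 132.1 - 97.1
CD = 35.0 mm

35.0


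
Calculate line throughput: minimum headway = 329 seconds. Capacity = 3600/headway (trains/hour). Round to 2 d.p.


Capacity = 3600 / headway
Capacity = 3600 / 329
Capacity = 10.94 trains/hour

10.94


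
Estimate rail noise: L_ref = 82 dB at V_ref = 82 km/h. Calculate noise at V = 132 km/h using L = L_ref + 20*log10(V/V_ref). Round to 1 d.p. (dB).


V/V_ref = 132 / 82 = 1.609756
log10(1.609756) = 0.20676
20 * 0.20676 = 4.1352
L = 82 + 4.1352 = 86.1 dB

86.1


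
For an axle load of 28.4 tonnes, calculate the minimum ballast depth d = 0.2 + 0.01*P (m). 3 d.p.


d = 0.2 + 0.01 * 28.4
d = 0.2 + 0.284
d = 0.484 m

0.484


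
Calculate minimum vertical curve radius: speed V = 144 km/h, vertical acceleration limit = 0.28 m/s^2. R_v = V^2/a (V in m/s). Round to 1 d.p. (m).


Convert speed: V = 144 / 3.6 = 40.0 m/s
V^2 = 1600.0 m^2/s^2
R_v = 1600.0 / 0.28
R_v = 5714.3 m

5714.3


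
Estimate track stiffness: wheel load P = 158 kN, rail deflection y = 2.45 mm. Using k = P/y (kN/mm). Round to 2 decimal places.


Track stiffness k = P / y
k = 158 / 2.45
k = 64.49 kN/mm

64.49


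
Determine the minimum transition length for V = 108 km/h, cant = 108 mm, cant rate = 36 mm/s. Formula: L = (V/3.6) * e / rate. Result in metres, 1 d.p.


Convert speed: V = 108 / 3.6 = 30.0 m/s
L = 30.0 * 108 / 36
L = 3240.0 / 36
L = 90.0 m

90.0


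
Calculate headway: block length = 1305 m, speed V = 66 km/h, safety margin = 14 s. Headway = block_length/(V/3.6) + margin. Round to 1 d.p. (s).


V = 66 / 3.6 = 18.3333 m/s
Block traversal time = 1305 / 18.3333 = 71.1818 s
Headway = 71.1818 + 14
Headway = 85.2 s

85.2


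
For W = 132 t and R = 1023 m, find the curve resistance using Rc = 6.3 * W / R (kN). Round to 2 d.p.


Rc = 6.3 * W / R
Rc = 6.3 * 132 / 1023
Rc = 831.6 / 1023
Rc = 0.81 kN

0.81


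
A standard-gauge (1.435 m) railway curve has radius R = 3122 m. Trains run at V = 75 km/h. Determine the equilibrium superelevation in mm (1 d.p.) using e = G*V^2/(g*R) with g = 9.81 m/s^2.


Convert speed: V = 75 / 3.6 = 20.8333 m/s
Apply formula: e = 1.435 * 20.8333^2 / (9.81 * 3122)
e = 1.435 * 434.0278 / 30626.82
e = 0.020336 m = 20.3 mm

20.3


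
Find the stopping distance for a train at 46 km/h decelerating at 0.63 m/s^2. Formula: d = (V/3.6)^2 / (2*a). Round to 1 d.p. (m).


Convert speed: V = 46 / 3.6 = 12.7778 m/s
V^2 = 163.2716
d = 163.2716 / (2 * 0.63)
d = 163.2716 / 1.26
d = 129.6 m

129.6


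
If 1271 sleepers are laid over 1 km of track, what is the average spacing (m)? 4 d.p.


Spacing = 1000 m / number of sleepers
Spacing = 1000 / 1271
Spacing = 0.7868 m

0.7868


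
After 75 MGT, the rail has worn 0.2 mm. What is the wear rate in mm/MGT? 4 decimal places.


Wear rate = total wear / cumulative tonnage
Rate = 0.2 / 75
Rate = 0.0027 mm/MGT

0.0027


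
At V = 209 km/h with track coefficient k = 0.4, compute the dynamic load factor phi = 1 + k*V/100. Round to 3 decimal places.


phi = 1 + k * V / 100
phi = 1 + 0.4 * 209 / 100
phi = 1 + 0.836
phi = 1.836

1.836


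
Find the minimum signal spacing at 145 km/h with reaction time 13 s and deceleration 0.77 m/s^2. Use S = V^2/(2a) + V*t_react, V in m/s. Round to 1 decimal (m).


V = 145 / 3.6 = 40.2778 m/s
Braking distance = 40.2778^2 / (2*0.77) = 1053.4412 m
Sighting distance = 40.2778 * 13 = 523.6111 m
S = 1053.4412 + 523.6111 = 1577.1 m

1577.1


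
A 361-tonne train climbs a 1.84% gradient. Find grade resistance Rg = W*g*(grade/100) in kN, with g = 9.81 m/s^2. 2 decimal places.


Rg = W * 9.81 * grade / 100
Rg = 361 * 9.81 * 1.84 / 100
Rg = 3541.41 * 0.0184
Rg = 65.16 kN

65.16


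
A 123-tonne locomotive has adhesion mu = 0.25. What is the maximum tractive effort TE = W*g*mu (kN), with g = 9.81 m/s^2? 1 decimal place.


TE_max = W * g * mu
TE_max = 123 * 9.81 * 0.25
TE_max = 1206.63 * 0.25
TE_max = 301.7 kN

301.7


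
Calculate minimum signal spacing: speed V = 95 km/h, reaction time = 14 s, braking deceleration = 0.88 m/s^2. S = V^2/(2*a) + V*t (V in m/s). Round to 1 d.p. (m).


V = 95 / 3.6 = 26.3889 m/s
Braking distance = 26.3889^2 / (2*0.88) = 395.6667 m
Sighting distance = 26.3889 * 14 = 369.4444 m
S = 395.6667 + 369.4444 = 765.1 m

765.1


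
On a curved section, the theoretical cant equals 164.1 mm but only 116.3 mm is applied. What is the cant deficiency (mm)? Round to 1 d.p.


Cant deficiency = equilibrium cant - actual cant
CD = 164.1 - 116.3
CD = 47.8 mm

47.8


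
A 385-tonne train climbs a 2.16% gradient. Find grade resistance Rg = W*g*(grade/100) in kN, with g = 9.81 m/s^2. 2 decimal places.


Rg = W * 9.81 * grade / 100
Rg = 385 * 9.81 * 2.16 / 100
Rg = 3776.85 * 0.0216
Rg = 81.58 kN

81.58


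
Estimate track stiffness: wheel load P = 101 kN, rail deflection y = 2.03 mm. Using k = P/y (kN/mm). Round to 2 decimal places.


Track stiffness k = P / y
k = 101 / 2.03
k = 49.75 kN/mm

49.75


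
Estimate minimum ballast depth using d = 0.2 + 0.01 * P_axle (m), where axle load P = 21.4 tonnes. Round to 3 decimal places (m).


d = 0.2 + 0.01 * 21.4
d = 0.2 + 0.214
d = 0.414 m

0.414


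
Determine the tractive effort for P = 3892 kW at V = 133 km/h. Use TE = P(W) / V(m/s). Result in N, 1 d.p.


Convert: P = 3892 kW = 3892000 W
V = 133 / 3.6 = 36.9444 m/s
TE = 3892000 / 36.9444
TE = 105347.4 N

105347.4


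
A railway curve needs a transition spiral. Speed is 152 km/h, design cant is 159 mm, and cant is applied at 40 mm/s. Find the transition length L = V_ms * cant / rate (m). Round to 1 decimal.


Convert speed: V = 152 / 3.6 = 42.2222 m/s
L = 42.2222 * 159 / 40
L = 6713.3333 / 40
L = 167.8 m

167.8


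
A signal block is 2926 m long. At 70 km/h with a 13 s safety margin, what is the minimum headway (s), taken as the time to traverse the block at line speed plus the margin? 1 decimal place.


V = 70 / 3.6 = 19.4444 m/s
Block traversal time = 2926 / 19.4444 = 150.48 s
Headway = 150.48 + 13
Headway = 163.5 s

163.5


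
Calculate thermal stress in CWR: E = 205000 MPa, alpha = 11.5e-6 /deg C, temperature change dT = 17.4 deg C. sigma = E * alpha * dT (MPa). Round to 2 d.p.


sigma = E * alpha * dT
sigma = 205000 * 11.5e-6 * 17.4
sigma = 2.3575 * 17.4
sigma = 41.02 MPa

41.02


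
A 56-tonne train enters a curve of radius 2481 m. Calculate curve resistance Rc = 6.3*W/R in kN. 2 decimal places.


Rc = 6.3 * W / R
Rc = 6.3 * 56 / 2481
Rc = 352.8 / 2481
Rc = 0.14 kN

0.14


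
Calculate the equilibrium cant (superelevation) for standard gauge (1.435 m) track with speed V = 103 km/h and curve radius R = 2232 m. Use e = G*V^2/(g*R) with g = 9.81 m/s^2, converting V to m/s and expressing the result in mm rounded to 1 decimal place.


Convert speed: V = 103 / 3.6 = 28.6111 m/s
Apply formula: e = 1.435 * 28.6111^2 / (9.81 * 2232)
e = 1.435 * 818.5957 / 21895.92
e = 0.053649 m = 53.6 mm

53.6


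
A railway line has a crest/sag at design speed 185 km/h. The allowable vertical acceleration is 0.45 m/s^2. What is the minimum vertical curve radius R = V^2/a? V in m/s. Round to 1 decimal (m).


Convert speed: V = 185 / 3.6 = 51.3889 m/s
V^2 = 2640.8179 m^2/s^2
R_v = 2640.8179 / 0.45
R_v = 5868.5 m

5868.5


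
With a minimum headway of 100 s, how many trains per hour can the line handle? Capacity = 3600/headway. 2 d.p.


Capacity = 3600 / headway
Capacity = 3600 / 100
Capacity = 36.00 trains/hour

36.00


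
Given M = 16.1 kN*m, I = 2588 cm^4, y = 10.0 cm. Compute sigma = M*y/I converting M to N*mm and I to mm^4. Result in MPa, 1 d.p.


Convert units:
M = 16.1 kN*m = 16100000 N*mm
y = 10.0 cm = 100 mm
I = 2588 cm^4 = 25880000 mm^4
sigma = 16100000 * 100 / 25880000
sigma = 62.2 MPa

62.2


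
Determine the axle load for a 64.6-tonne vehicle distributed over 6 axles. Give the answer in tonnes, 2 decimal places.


Load per axle = total weight / number of axles
Load = 64.6 / 6
Load = 10.77 tonnes

10.77


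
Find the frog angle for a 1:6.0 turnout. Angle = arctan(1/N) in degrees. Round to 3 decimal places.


1/N = 1/6.0 = 0.166667
angle = arctan(0.166667) = 0.165149 rad
angle = 0.165149 * 180/pi = 9.462 degrees

9.462


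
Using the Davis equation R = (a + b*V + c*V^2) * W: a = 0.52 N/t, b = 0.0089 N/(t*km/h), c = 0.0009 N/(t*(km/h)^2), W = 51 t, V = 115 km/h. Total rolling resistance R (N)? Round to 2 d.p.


b*V = 0.0089 * 115 = 1.0235
c*V^2 = 0.0009 * 13225 = 11.9025
R_per_t = 0.52 + 1.0235 + 11.9025 = 13.446 N/t
R_total = 13.446 * 51 = 685.75 N

685.75


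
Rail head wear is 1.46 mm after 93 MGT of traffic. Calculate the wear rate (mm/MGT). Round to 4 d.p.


Wear rate = total wear / cumulative tonnage
Rate = 1.46 / 93
Rate = 0.0157 mm/MGT

0.0157


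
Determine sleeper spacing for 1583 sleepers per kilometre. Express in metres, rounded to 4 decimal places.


Spacing = 1000 m / number of sleepers
Spacing = 1000 / 1583
Spacing = 0.6317 m

0.6317


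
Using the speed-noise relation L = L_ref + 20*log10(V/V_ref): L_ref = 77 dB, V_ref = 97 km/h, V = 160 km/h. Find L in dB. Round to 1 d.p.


V/V_ref = 160 / 97 = 1.649485
log10(1.649485) = 0.217348
20 * 0.217348 = 4.347
L = 77 + 4.347 = 81.3 dB

81.3


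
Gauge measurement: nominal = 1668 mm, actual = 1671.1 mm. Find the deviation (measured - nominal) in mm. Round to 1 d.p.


Deviation = measured - nominal
Deviation = 1671.1 - 1668
Deviation = 3.1 mm

3.1


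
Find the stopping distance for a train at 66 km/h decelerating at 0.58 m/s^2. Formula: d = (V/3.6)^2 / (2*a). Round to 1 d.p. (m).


Convert speed: V = 66 / 3.6 = 18.3333 m/s
V^2 = 336.1111
d = 336.1111 / (2 * 0.58)
d = 336.1111 / 1.16
d = 289.8 m

289.8


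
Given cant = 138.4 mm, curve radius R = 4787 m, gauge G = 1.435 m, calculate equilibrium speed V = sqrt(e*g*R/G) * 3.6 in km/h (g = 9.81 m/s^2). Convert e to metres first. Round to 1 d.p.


Convert cant: e = 138.4 mm = 0.1384 m
V_ms = sqrt(0.1384 * 9.81 * 4787 / 1.435)
V_ms = sqrt(4529.149162) = 67.299 m/s
V = 67.299 * 3.6 = 242.3 km/h

242.3


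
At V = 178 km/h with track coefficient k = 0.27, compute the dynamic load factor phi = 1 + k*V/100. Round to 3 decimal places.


phi = 1 + k * V / 100
phi = 1 + 0.27 * 178 / 100
phi = 1 + 0.4806
phi = 1.481

1.481


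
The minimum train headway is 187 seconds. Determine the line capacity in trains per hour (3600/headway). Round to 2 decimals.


Capacity = 3600 / headway
Capacity = 3600 / 187
Capacity = 19.25 trains/hour

19.25


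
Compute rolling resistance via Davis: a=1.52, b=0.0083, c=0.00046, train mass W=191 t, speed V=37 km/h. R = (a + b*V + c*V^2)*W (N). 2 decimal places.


b*V = 0.0083 * 37 = 0.3071
c*V^2 = 0.00046 * 1369 = 0.62974
R_per_t = 1.52 + 0.3071 + 0.62974 = 2.45684 N/t
R_total = 2.45684 * 191 = 469.26 N

469.26


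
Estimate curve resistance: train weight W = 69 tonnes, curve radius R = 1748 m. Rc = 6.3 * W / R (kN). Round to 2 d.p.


Rc = 6.3 * W / R
Rc = 6.3 * 69 / 1748
Rc = 434.7 / 1748
Rc = 0.25 kN

0.25


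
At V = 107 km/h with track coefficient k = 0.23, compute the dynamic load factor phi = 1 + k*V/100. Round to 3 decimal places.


phi = 1 + k * V / 100
phi = 1 + 0.23 * 107 / 100
phi = 1 + 0.2461
phi = 1.246

1.246


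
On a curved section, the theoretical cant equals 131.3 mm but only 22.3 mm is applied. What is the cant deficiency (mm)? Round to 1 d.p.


Cant deficiency = equilibrium cant - actual cant
CD = 131.3 - 22.3
CD = 109.0 mm

109.0


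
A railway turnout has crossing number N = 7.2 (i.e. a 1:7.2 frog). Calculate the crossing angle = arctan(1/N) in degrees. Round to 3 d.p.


1/N = 1/7.2 = 0.138889
angle = arctan(0.138889) = 0.138006 rad
angle = 0.138006 * 180/pi = 7.907 degrees

7.907


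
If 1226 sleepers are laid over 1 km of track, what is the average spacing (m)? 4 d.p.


Spacing = 1000 m / number of sleepers
Spacing = 1000 / 1226
Spacing = 0.8157 m

0.8157


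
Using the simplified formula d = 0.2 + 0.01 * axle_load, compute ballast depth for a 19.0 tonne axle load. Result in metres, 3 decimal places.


d = 0.2 + 0.01 * 19.0
d = 0.2 + 0.19
d = 0.390 m

0.390


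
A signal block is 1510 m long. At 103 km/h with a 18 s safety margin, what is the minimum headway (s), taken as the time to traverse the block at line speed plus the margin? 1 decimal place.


V = 103 / 3.6 = 28.6111 m/s
Block traversal time = 1510 / 28.6111 = 52.7767 s
Headway = 52.7767 + 18
Headway = 70.8 s

70.8


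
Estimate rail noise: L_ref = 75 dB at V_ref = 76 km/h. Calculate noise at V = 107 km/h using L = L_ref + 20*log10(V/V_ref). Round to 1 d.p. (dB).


V/V_ref = 107 / 76 = 1.407895
log10(1.407895) = 0.14857
20 * 0.14857 = 2.9714
L = 75 + 2.9714 = 78.0 dB

78.0


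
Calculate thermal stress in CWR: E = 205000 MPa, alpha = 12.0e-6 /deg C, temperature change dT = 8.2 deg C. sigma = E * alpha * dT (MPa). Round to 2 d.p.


sigma = E * alpha * dT
sigma = 205000 * 12.0e-6 * 8.2
sigma = 2.46 * 8.2
sigma = 20.17 MPa

20.17


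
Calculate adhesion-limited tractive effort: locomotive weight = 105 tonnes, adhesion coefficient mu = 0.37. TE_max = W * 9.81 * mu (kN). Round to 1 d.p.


TE_max = W * g * mu
TE_max = 105 * 9.81 * 0.37
TE_max = 1030.05 * 0.37
TE_max = 381.1 kN

381.1


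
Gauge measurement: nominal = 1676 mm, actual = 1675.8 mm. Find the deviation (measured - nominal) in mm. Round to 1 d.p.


Deviation = measured - nominal
Deviation = 1675.8 - 1676
Deviation = -0.2 mm

-0.2


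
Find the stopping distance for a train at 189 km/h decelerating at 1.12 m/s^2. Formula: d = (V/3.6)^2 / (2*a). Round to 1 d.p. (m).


Convert speed: V = 189 / 3.6 = 52.5 m/s
V^2 = 2756.25
d = 2756.25 / (2 * 1.12)
d = 2756.25 / 2.24
d = 1230.5 m

1230.5


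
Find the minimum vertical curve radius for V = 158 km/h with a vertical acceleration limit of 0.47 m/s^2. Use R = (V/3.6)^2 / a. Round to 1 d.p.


Convert speed: V = 158 / 3.6 = 43.8889 m/s
V^2 = 1926.2346 m^2/s^2
R_v = 1926.2346 / 0.47
R_v = 4098.4 m

4098.4


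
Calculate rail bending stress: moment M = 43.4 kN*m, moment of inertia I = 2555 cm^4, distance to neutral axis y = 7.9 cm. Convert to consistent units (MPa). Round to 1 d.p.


Convert units:
M = 43.4 kN*m = 43400000 N*mm
y = 7.9 cm = 79 mm
I = 2555 cm^4 = 25550000 mm^4
sigma = 43400000 * 79 / 25550000
sigma = 134.2 MPa

134.2


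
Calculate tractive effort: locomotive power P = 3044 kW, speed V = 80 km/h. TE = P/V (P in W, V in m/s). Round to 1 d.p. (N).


Convert: P = 3044 kW = 3044000 W
V = 80 / 3.6 = 22.2222 m/s
TE = 3044000 / 22.2222
TE = 136980.0 N

136980.0


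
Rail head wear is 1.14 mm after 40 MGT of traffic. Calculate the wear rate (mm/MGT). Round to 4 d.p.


Wear rate = total wear / cumulative tonnage
Rate = 1.14 / 40
Rate = 0.0285 mm/MGT

0.0285


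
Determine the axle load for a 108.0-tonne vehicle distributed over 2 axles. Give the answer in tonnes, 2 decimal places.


Load per axle = total weight / number of axles
Load = 108.0 / 2
Load = 54.00 tonnes

54.00


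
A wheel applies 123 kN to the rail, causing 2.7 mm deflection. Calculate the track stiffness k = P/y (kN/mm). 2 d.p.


Track stiffness k = P / y
k = 123 / 2.7
k = 45.56 kN/mm

45.56


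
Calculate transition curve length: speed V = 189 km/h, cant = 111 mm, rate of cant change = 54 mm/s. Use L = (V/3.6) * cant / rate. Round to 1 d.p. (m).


Convert speed: V = 189 / 3.6 = 52.5 m/s
L = 52.5 * 111 / 54
L = 5827.5 / 54
L = 107.9 m

107.9


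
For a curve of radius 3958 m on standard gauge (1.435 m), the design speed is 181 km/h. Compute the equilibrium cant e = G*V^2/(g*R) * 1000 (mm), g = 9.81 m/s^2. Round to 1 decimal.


Convert speed: V = 181 / 3.6 = 50.2778 m/s
Apply formula: e = 1.435 * 50.2778^2 / (9.81 * 3958)
e = 1.435 * 2527.8549 / 38827.98
e = 0.093424 m = 93.4 mm

93.4


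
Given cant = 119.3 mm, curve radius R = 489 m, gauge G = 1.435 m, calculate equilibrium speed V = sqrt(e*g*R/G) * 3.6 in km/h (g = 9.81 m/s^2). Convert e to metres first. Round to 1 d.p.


Convert cant: e = 119.3 mm = 0.1193 m
V_ms = sqrt(0.1193 * 9.81 * 489 / 1.435)
V_ms = sqrt(398.810339) = 19.9702 m/s
V = 19.9702 * 3.6 = 71.9 km/h

71.9


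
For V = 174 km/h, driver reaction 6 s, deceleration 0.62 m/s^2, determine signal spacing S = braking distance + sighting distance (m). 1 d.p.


V = 174 / 3.6 = 48.3333 m/s
Braking distance = 48.3333^2 / (2*0.62) = 1883.9606 m
Sighting distance = 48.3333 * 6 = 290.0 m
S = 1883.9606 + 290.0 = 2174.0 m

2174.0


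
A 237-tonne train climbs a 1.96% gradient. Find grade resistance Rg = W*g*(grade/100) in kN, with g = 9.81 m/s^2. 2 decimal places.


Rg = W * 9.81 * grade / 100
Rg = 237 * 9.81 * 1.96 / 100
Rg = 2324.97 * 0.0196
Rg = 45.57 kN

45.57


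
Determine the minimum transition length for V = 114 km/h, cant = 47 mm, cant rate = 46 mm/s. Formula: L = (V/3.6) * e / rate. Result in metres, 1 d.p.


Convert speed: V = 114 / 3.6 = 31.6667 m/s
L = 31.6667 * 47 / 46
L = 1488.3333 / 46
L = 32.4 m

32.4


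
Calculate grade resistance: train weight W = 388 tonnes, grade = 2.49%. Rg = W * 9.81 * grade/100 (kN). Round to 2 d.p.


Rg = W * 9.81 * grade / 100
Rg = 388 * 9.81 * 2.49 / 100
Rg = 3806.28 * 0.0249
Rg = 94.78 kN

94.78


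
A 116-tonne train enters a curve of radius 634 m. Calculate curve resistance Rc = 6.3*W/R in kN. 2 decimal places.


Rc = 6.3 * W / R
Rc = 6.3 * 116 / 634
Rc = 730.8 / 634
Rc = 1.15 kN

1.15


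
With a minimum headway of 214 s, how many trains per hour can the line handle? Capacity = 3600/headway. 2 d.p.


Capacity = 3600 / headway
Capacity = 3600 / 214
Capacity = 16.82 trains/hour

16.82


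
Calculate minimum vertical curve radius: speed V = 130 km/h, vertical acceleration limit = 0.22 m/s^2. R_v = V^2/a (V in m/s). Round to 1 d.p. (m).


Convert speed: V = 130 / 3.6 = 36.1111 m/s
V^2 = 1304.0123 m^2/s^2
R_v = 1304.0123 / 0.22
R_v = 5927.3 m

5927.3


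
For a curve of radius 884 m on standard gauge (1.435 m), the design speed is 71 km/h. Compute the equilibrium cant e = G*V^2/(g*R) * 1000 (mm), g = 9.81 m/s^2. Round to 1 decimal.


Convert speed: V = 71 / 3.6 = 19.7222 m/s
Apply formula: e = 1.435 * 19.7222^2 / (9.81 * 884)
e = 1.435 * 388.966 / 8672.04
e = 0.064364 m = 64.4 mm

64.4


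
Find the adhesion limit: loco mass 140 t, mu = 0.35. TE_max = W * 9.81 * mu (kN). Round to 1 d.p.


TE_max = W * g * mu
TE_max = 140 * 9.81 * 0.35
TE_max = 1373.4 * 0.35
TE_max = 480.7 kN

480.7


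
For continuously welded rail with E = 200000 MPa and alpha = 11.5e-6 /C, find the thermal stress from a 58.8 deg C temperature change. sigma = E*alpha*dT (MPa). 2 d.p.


sigma = E * alpha * dT
sigma = 200000 * 11.5e-6 * 58.8
sigma = 2.3 * 58.8
sigma = 135.24 MPa

135.24


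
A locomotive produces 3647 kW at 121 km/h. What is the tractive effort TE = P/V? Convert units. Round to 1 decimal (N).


Convert: P = 3647 kW = 3647000 W
V = 121 / 3.6 = 33.6111 m/s
TE = 3647000 / 33.6111
TE = 108505.8 N

108505.8


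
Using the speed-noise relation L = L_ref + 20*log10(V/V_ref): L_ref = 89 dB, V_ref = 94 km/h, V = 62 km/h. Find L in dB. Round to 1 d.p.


V/V_ref = 62 / 94 = 0.659574
log10(0.659574) = -0.180736
20 * -0.180736 = -3.6147
L = 89 + -3.6147 = 85.4 dB

85.4


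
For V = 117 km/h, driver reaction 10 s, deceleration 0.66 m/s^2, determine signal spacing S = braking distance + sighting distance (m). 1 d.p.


V = 117 / 3.6 = 32.5 m/s
Braking distance = 32.5^2 / (2*0.66) = 800.1894 m
Sighting distance = 32.5 * 10 = 325.0 m
S = 800.1894 + 325.0 = 1125.2 m

1125.2


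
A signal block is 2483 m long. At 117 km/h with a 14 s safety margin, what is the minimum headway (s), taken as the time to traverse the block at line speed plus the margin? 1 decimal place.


V = 117 / 3.6 = 32.5 m/s
Block traversal time = 2483 / 32.5 = 76.4 s
Headway = 76.4 + 14
Headway = 90.4 s

90.4


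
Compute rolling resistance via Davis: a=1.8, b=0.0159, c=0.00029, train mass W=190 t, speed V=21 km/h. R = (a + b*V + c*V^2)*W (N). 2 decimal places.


b*V = 0.0159 * 21 = 0.3339
c*V^2 = 0.00029 * 441 = 0.12789
R_per_t = 1.8 + 0.3339 + 0.12789 = 2.26179 N/t
R_total = 2.26179 * 190 = 429.74 N

429.74


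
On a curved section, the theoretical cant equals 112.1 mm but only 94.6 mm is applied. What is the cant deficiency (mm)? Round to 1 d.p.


Cant deficiency = equilibrium cant - actual cant
CD = 112.1 - 94.6
CD = 17.5 mm

17.5


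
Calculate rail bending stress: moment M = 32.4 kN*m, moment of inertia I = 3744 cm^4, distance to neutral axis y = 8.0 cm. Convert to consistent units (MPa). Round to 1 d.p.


Convert units:
M = 32.4 kN*m = 32400000 N*mm
y = 8.0 cm = 80 mm
I = 3744 cm^4 = 37440000 mm^4
sigma = 32400000 * 80 / 37440000
sigma = 69.2 MPa

69.2


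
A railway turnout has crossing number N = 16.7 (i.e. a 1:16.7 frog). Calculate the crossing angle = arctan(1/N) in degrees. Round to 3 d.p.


1/N = 1/16.7 = 0.05988
angle = arctan(0.05988) = 0.059809 rad
angle = 0.059809 * 180/pi = 3.427 degrees

3.427


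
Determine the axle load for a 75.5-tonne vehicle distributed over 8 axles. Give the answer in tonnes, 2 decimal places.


Load per axle = total weight / number of axles
Load = 75.5 / 8
Load = 9.44 tonnes

9.44


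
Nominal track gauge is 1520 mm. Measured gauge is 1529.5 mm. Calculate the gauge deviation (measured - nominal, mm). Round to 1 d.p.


Deviation = measured - nominal
Deviation = 1529.5 - 1520
Deviation = 9.5 mm

9.5


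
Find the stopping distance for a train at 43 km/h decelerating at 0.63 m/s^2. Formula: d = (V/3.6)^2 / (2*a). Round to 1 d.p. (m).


Convert speed: V = 43 / 3.6 = 11.9444 m/s
V^2 = 142.6698
d = 142.6698 / (2 * 0.63)
d = 142.6698 / 1.26
d = 113.2 m

113.2


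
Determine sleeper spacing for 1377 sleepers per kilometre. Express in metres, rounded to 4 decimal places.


Spacing = 1000 m / number of sleepers
Spacing = 1000 / 1377
Spacing = 0.7262 m

0.7262


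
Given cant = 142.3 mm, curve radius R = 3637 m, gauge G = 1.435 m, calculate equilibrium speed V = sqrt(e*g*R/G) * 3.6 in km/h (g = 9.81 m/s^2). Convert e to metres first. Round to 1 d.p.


Convert cant: e = 142.3 mm = 0.1423 m
V_ms = sqrt(0.1423 * 9.81 * 3637 / 1.435)
V_ms = sqrt(3538.060928) = 59.4816 m/s
V = 59.4816 * 3.6 = 214.1 km/h

214.1


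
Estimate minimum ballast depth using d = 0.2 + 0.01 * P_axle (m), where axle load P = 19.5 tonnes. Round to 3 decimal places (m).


d = 0.2 + 0.01 * 19.5
d = 0.2 + 0.195
d = 0.395 m

0.395


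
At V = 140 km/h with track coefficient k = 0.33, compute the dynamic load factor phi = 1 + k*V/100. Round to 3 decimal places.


phi = 1 + k * V / 100
phi = 1 + 0.33 * 140 / 100
phi = 1 + 0.462
phi = 1.462

1.462


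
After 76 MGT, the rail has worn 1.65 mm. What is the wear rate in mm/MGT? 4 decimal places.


Wear rate = total wear / cumulative tonnage
Rate = 1.65 / 76
Rate = 0.0217 mm/MGT

0.0217


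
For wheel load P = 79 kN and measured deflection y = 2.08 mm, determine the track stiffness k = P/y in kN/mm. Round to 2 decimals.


Track stiffness k = P / y
k = 79 / 2.08
k = 37.98 kN/mm

37.98


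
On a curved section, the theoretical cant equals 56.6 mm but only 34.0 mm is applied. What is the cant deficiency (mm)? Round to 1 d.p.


Cant deficiency = equilibrium cant - actual cant
CD = 56.6 - 34.0
CD = 22.6 mm

22.6


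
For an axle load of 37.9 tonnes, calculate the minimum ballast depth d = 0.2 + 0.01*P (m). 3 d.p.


d = 0.2 + 0.01 * 37.9
d = 0.2 + 0.379
d = 0.579 m

0.579


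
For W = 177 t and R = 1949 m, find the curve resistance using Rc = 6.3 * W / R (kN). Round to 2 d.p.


Rc = 6.3 * W / R
Rc = 6.3 * 177 / 1949
Rc = 1115.1 / 1949
Rc = 0.57 kN

0.57


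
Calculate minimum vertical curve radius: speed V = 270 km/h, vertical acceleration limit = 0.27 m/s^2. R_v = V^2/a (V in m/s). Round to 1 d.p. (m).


Convert speed: V = 270 / 3.6 = 75.0 m/s
V^2 = 5625.0 m^2/s^2
R_v = 5625.0 / 0.27
R_v = 20833.3 m

20833.3


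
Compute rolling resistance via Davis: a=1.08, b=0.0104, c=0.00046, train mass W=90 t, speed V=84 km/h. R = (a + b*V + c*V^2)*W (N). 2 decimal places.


b*V = 0.0104 * 84 = 0.8736
c*V^2 = 0.00046 * 7056 = 3.24576
R_per_t = 1.08 + 0.8736 + 3.24576 = 5.19936 N/t
R_total = 5.19936 * 90 = 467.94 N

467.94


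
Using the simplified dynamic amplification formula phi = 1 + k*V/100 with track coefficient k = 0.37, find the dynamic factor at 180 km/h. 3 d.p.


phi = 1 + k * V / 100
phi = 1 + 0.37 * 180 / 100
phi = 1 + 0.666
phi = 1.666

1.666


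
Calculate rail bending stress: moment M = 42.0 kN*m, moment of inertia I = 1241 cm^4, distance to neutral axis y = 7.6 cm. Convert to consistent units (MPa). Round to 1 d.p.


Convert units:
M = 42.0 kN*m = 42000000 N*mm
y = 7.6 cm = 76 mm
I = 1241 cm^4 = 12410000 mm^4
sigma = 42000000 * 76 / 12410000
sigma = 257.2 MPa

257.2


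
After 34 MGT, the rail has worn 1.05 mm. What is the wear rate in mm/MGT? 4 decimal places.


Wear rate = total wear / cumulative tonnage
Rate = 1.05 / 34
Rate = 0.0309 mm/MGT

0.0309


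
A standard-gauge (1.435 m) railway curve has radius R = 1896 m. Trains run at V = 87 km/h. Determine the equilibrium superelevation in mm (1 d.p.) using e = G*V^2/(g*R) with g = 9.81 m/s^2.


Convert speed: V = 87 / 3.6 = 24.1667 m/s
Apply formula: e = 1.435 * 24.1667^2 / (9.81 * 1896)
e = 1.435 * 584.0278 / 18599.76
e = 0.045059 m = 45.1 mm

45.1


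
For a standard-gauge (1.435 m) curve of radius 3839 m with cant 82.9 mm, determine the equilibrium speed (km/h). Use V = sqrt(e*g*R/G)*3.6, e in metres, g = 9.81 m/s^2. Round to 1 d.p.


Convert cant: e = 82.9 mm = 0.0829 m
V_ms = sqrt(0.0829 * 9.81 * 3839 / 1.435)
V_ms = sqrt(2175.653597) = 46.6439 m/s
V = 46.6439 * 3.6 = 167.9 km/h

167.9


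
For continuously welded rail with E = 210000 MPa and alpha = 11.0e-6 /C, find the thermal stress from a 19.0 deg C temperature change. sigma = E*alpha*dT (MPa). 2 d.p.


sigma = E * alpha * dT
sigma = 210000 * 11.0e-6 * 19.0
sigma = 2.31 * 19.0
sigma = 43.89 MPa

43.89


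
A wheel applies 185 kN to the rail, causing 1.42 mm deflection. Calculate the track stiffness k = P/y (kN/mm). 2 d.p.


Track stiffness k = P / y
k = 185 / 1.42
k = 130.28 kN/mm

130.28
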